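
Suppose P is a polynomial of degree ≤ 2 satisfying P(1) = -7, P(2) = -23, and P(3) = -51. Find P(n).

Using the Lagrange interpolation formula with nodes 1, 2, 3:
  L_0(n) = (n - 2)(n - 3) / 2
  L_1(n) = (n - 1)(n - 3) / -1
  L_2(n) = (n - 1)(n - 2) / 2
Then P(n) = -7·L_0(n) - 23·L_1(n) - 51·L_2(n).
Expanding and collecting terms gives P(n) = -6n^2 + 2n - 3.
Check: P(1) = -7. ✓

P(n) = -6n^2 + 2n - 3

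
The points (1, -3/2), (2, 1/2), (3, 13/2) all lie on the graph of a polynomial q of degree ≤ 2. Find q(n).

q(n) = 2n^2 - 4n + 1/2

Write q(n) = an^2 + bn + c. Substituting each data point gives a linear system:
  a + b + c = -3/2
  4a + 2b + c = 1/2
  9a + 3b + c = 13/2
Solving the system yields a = 2, b = -4, c = 1/2.
So q(n) = 2n^2 - 4n + 1/2.
Check: q(2) = 1/2. ✓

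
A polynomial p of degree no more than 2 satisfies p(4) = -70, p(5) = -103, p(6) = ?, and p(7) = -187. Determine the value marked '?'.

On equispaced nodes a degree-2 polynomial has vanishing third forward difference, so
  - p(4) + 3·p(5) - 3·p(6) + p(7) = 0.
Substituting the known values and solving for p(6):
  -3·p(6) = 426
  p(6) = -142.

-142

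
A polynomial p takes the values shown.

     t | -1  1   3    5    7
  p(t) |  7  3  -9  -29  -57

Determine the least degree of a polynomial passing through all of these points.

2

Forward differences of the values at t = -1, 1, 3, 5, 7:
  p  : 7  3  -9  -29  -57
  Δ  : -4  -12  -20  -28
  Δ^2: -8  -8  -8
  Δ^3: 0  0
  Δ^4: 0
The second differences are constant (-8) and nonzero, while all higher differences vanish, so the minimal degree is 2.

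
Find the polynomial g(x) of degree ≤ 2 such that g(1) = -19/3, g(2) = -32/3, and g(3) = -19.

g(x) = -2x^2 + (5/3)x - 6

Write g(x) = ax^2 + bx + c. Substituting each data point gives a linear system:
  a + b + c = -19/3
  4a + 2b + c = -32/3
  9a + 3b + c = -19
Solving the system yields a = -2, b = 5/3, c = -6.
So g(x) = -2x^2 + (5/3)x - 6.
Check: g(2) = -32/3. ✓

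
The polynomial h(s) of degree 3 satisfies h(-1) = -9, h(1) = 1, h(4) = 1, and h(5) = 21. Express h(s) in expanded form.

h(s) = s^3 - 5s^2 + 4s + 1

Using the Lagrange interpolation formula with nodes -1, 1, 4, 5:
  L_0(s) = (s - 1)(s - 4)(s - 5) / -60
  L_1(s) = (s + 1)(s - 4)(s - 5) / 24
  L_2(s) = (s + 1)(s - 1)(s - 5) / -15
  L_3(s) = (s + 1)(s - 1)(s - 4) / 24
Then h(s) = -9·L_0(s) + 1·L_1(s) + 1·L_2(s) + 21·L_3(s).
Expanding and collecting terms gives h(s) = s³ - 5s² + 4s + 1.
Check: h(-1) = -9. ✓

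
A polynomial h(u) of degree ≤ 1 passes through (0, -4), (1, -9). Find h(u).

Using the Lagrange interpolation formula with nodes 0, 1:
  L_0(u) = (u - 1) / -1
  L_1(u) = u / 1
Then h(u) = -4·L_0(u) - 9·L_1(u).
Expanding and collecting terms gives h(u) = -5u - 4.
Check: h(0) = -4. ✓

h(u) = -5u - 4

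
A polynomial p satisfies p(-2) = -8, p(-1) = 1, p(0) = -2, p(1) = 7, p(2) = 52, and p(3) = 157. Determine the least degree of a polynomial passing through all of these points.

3

Forward differences of the values at s = -2, -1, 0, 1, 2, 3:
  p  : -8  1  -2  7  52  157
  Δ  : 9  -3  9  45  105
  Δ^2: -12  12  36  60
  Δ^3: 24  24  24
  Δ^4: 0  0
  Δ^5: 0
The third differences are constant (24) and nonzero, while all higher differences vanish, so the minimal degree is 3.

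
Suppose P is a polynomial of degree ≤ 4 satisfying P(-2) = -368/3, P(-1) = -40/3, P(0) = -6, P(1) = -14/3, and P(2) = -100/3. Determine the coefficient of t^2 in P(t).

Write P(t) = at^4 + bt^3 + ct^2 + dt + e. Substituting each data point gives a linear system:
  16a - 8b + 4c - 2d + e = -368/3
  a - b + c - d + e = -40/3
  e = -6
  a + b + c + d + e = -14/3
  16a + 8b + 4c + 2d + e = -100/3
Solving the system yields a = -5, b = 6, c = 2, d = -5/3, e = -6.
So P(t) = -5t⁴ + 6t³ + 2t² - (5/3)t - 6.
The coefficient of t^2 is 2.

2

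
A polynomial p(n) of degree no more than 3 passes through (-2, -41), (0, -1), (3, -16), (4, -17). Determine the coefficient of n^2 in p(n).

-6

Write p(n) = an^3 + bn^2 + cn + d. Substituting each data point gives a linear system:
  -8a + 4b - 2c + d = -41
  d = -1
  27a + 9b + 3c + d = -16
  64a + 16b + 4c + d = -17
Solving the system yields a = 1, b = -6, c = 4, d = -1.
So p(n) = n^3 - 6n^2 + 4n - 1.
The coefficient of n^2 is -6.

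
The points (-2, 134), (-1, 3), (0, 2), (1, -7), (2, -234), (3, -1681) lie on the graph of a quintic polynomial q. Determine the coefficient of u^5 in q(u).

Write q(u) = au^5 + bu^4 + cu^3 + du^2 + eu + k. Substituting each data point gives a linear system:
  -32a + 16b - 8c + 4d - 2e + k = 134
  -a + b - c + d - e + k = 3
  k = 2
  a + b + c + d + e + k = -7
  32a + 16b + 8c + 4d + 2e + k = -234
  243a + 81b + 27c + 9d + 3e + k = -1681
Solving the system yields a = -6, b = -3, c = 1, d = -1, e = 0, k = 2.
So q(u) = -6u^5 - 3u^4 + u^3 - u^2 + 2.
The leading coefficient is -6.

-6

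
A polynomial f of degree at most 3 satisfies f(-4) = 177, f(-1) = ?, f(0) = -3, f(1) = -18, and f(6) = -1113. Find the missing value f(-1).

0

The 4 known points determine the degree-3 polynomial uniquely.
Write f(t) = at^3 + bt^2 + ct + d. Substituting each data point gives a linear system:
  -64a + 16b - 4c + d = 177
  d = -3
  a + b + c + d = -18
  216a + 36b + 6c + d = -1113
Solving the system yields a = -4, b = -6, c = -5, d = -3.
So f(t) = -4t^3 - 6t^2 - 5t - 3.
Then f(-1) = 0.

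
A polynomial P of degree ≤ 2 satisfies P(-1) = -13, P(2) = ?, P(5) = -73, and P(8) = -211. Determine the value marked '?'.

The 3 known points determine the degree-2 polynomial uniquely.
Write P(t) = at^2 + bt + c. Substituting each data point gives a linear system:
  a - b + c = -13
  25a + 5b + c = -73
  64a + 8b + c = -211
Solving the system yields a = -4, b = 6, c = -3.
So P(t) = -4t^2 + 6t - 3.
Then P(2) = -7.

-7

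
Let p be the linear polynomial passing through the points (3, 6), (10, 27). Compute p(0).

-3

Using the Lagrange interpolation formula with nodes 3, 10:
  L_0(x) = (x - 10) / -7
  L_1(x) = (x - 3) / 7
Then p(x) = 6·L_0(x) + 27·L_1(x).
Expanding and collecting terms gives p(x) = 3x - 3.
Evaluating at x = 0: p(0) = -3.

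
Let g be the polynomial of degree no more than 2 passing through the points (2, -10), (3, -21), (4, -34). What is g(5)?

-49

Forward differences of the values at s = 2, 3, 4:
  g  : -10  -21  -34
  Δ  : -11  -13
  Δ^2: -2
The second differences are constant, confirming degree 2.
Interpolating (Newton forward form) and evaluating at s = 5 gives g(5) = -49.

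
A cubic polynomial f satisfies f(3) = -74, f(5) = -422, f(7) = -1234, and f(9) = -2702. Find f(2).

Forward differences of the values at s = 3, 5, 7, 9:
  f  : -74  -422  -1234  -2702
  Δ  : -348  -812  -1468
  Δ^2: -464  -656
  Δ^3: -192
The third differences are constant, confirming degree 3.
Interpolating (Newton forward form) and evaluating at s = 2 gives f(2) = -14.

-14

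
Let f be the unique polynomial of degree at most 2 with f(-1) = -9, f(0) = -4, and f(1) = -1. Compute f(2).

0

Forward differences of the values at n = -1, 0, 1:
  f  : -9  -4  -1
  Δ  : 5  3
  Δ^2: -2
The second differences are constant, confirming degree 2.
Interpolating (Newton forward form) and evaluating at n = 2 gives f(2) = 0.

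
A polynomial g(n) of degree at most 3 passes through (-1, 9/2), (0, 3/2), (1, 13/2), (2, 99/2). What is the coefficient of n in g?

-4

Write g(n) = an^3 + bn^2 + cn + d. Substituting each data point gives a linear system:
  -a + b - c + d = 9/2
  d = 3/2
  a + b + c + d = 13/2
  8a + 4b + 2c + d = 99/2
Solving the system yields a = 5, b = 4, c = -4, d = 3/2.
So g(n) = 5n^3 + 4n^2 - 4n + 3/2.
The coefficient of n is -4.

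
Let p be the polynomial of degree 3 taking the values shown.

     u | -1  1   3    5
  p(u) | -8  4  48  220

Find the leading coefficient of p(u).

2

Write p(u) = au^3 + bu^2 + cu + d. Substituting each data point gives a linear system:
  -a + b - c + d = -8
  a + b + c + d = 4
  27a + 9b + 3c + d = 48
  125a + 25b + 5c + d = 220
Solving the system yields a = 2, b = -2, c = 4, d = 0.
So p(u) = 2u^3 - 2u^2 + 4u.
The leading coefficient is 2.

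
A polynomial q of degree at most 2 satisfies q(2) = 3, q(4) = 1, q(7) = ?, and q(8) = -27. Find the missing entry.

The 3 known points determine the degree-2 polynomial uniquely.
Write q(s) = as^2 + bs + c. Substituting each data point gives a linear system:
  4a + 2b + c = 3
  16a + 4b + c = 1
  64a + 8b + c = -27
Solving the system yields a = -1, b = 5, c = -3.
So q(s) = -s^2 + 5s - 3.
Then q(7) = -17.

-17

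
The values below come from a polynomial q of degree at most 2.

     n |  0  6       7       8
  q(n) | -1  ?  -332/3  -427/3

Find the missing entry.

-83

The 3 known points determine the degree-2 polynomial uniquely.
Write q(n) = an^2 + bn + c. Substituting each data point gives a linear system:
  c = -1
  49a + 7b + c = -332/3
  64a + 8b + c = -427/3
Solving the system yields a = -2, b = -5/3, c = -1.
So q(n) = -2n² - (5/3)n - 1.
Then q(6) = -83.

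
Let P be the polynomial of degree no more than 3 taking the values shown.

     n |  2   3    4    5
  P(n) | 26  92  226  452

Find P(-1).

Using the Lagrange interpolation formula with nodes 2, 3, 4, 5:
  L_0(n) = (n - 3)(n - 4)(n - 5) / -6
  L_1(n) = (n - 2)(n - 4)(n - 5) / 2
  L_2(n) = (n - 2)(n - 3)(n - 5) / -2
  L_3(n) = (n - 2)(n - 3)(n - 4) / 6
Then P(n) = 26·L_0(n) + 92·L_1(n) + 226·L_2(n) + 452·L_3(n).
Expanding and collecting terms gives P(n) = 4n^3 - 2n^2 + 2.
Evaluating at n = -1: P(-1) = -4.

-4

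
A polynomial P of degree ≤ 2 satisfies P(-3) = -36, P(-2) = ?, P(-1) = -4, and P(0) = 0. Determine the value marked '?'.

-16

On equispaced nodes a degree-2 polynomial has vanishing third forward difference, so
  - P(-3) + 3·P(-2) - 3·P(-1) + P(0) = 0.
Substituting the known values and solving for P(-2):
  3·P(-2) = -48
  P(-2) = -16.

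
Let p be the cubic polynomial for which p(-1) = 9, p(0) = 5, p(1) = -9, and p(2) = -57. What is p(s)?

p(s) = -4s^3 - 5s^2 - 5s + 5

Write p(s) = as^3 + bs^2 + cs + d. Substituting each data point gives a linear system:
  -a + b - c + d = 9
  d = 5
  a + b + c + d = -9
  8a + 4b + 2c + d = -57
Solving the system yields a = -4, b = -5, c = -5, d = 5.
So p(s) = -4s^3 - 5s^2 - 5s + 5.
Check: p(0) = 5. ✓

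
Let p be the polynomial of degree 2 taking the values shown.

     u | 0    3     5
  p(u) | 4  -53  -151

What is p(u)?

p(u) = -6u^2 - u + 4

Write p(u) = au^2 + bu + c. Substituting each data point gives a linear system:
  c = 4
  9a + 3b + c = -53
  25a + 5b + c = -151
Solving the system yields a = -6, b = -1, c = 4.
So p(u) = -6u^2 - u + 4.
Check: p(0) = 4. ✓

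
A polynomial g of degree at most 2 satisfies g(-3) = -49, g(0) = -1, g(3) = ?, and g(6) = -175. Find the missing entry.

The 3 known points determine the degree-2 polynomial uniquely.
Write g(x) = ax^2 + bx + c. Substituting each data point gives a linear system:
  9a - 3b + c = -49
  c = -1
  36a + 6b + c = -175
Solving the system yields a = -5, b = 1, c = -1.
So g(x) = -5x^2 + x - 1.
Then g(3) = -43.

-43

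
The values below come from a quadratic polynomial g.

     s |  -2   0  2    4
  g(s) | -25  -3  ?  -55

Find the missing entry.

The 3 known points determine the degree-2 polynomial uniquely.
Write g(s) = as^2 + bs + c. Substituting each data point gives a linear system:
  4a - 2b + c = -25
  c = -3
  16a + 4b + c = -55
Solving the system yields a = -4, b = 3, c = -3.
So g(s) = -4s^2 + 3s - 3.
Then g(2) = -13.

-13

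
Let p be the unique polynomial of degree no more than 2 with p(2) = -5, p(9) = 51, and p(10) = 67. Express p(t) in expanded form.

p(t) = t^2 - 3t - 3

Write p(t) = at^2 + bt + c. Substituting each data point gives a linear system:
  4a + 2b + c = -5
  81a + 9b + c = 51
  100a + 10b + c = 67
Solving the system yields a = 1, b = -3, c = -3.
So p(t) = t^2 - 3t - 3.
Check: p(9) = 51. ✓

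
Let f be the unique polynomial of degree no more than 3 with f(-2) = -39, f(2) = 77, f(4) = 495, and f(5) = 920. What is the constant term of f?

Write f(x) = ax^3 + bx^2 + cx + d. Substituting each data point gives a linear system:
  -8a + 4b - 2c + d = -39
  8a + 4b + 2c + d = 77
  64a + 16b + 4c + d = 495
  125a + 25b + 5c + d = 920
Solving the system yields a = 6, b = 6, c = 5, d = -5.
So f(x) = 6x^3 + 6x^2 + 5x - 5.
The constant term is -5.

-5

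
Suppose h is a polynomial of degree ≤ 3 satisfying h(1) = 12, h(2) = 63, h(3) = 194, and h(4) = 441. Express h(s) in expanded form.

Write h(s) = as^3 + bs^2 + cs + d. Substituting each data point gives a linear system:
  a + b + c + d = 12
  8a + 4b + 2c + d = 63
  27a + 9b + 3c + d = 194
  64a + 16b + 4c + d = 441
Solving the system yields a = 6, b = 4, c = -3, d = 5.
So h(s) = 6s³ + 4s² - 3s + 5.
Check: h(1) = 12. ✓

h(s) = 6s^3 + 4s^2 - 3s + 5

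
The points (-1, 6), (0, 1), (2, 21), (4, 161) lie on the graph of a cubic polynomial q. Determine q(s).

Write q(s) = as^3 + bs^2 + cs + d. Substituting each data point gives a linear system:
  -a + b - c + d = 6
  d = 1
  8a + 4b + 2c + d = 21
  64a + 16b + 4c + d = 161
Solving the system yields a = 2, b = 3, c = -4, d = 1.
So q(s) = 2s^3 + 3s^2 - 4s + 1.
Check: q(0) = 1. ✓

q(s) = 2s^3 + 3s^2 - 4s + 1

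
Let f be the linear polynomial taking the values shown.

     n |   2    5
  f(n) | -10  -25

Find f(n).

Using the Lagrange interpolation formula with nodes 2, 5:
  L_0(n) = (n - 5) / -3
  L_1(n) = (n - 2) / 3
Then f(n) = -10·L_0(n) - 25·L_1(n).
Expanding and collecting terms gives f(n) = -5n.
Check: f(2) = -10. ✓

f(n) = -5n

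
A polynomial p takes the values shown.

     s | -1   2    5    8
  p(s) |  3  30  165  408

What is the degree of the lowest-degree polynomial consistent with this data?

Forward differences of the values at s = -1, 2, 5, 8:
  p  : 3  30  165  408
  Δ  : 27  135  243
  Δ^2: 108  108
  Δ^3: 0
The second differences are constant (108) and nonzero, while all higher differences vanish, so the minimal degree is 2.

2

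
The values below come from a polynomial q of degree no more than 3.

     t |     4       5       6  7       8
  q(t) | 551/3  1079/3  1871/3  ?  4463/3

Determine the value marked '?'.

2981/3

The 4 known points determine the degree-3 polynomial uniquely.
Write q(t) = at^3 + bt^2 + ct + d. Substituting each data point gives a linear system:
  64a + 16b + 4c + d = 551/3
  125a + 25b + 5c + d = 1079/3
  216a + 36b + 6c + d = 1871/3
  512a + 64b + 8c + d = 4463/3
Solving the system yields a = 3, b = -1, c = 2, d = -1/3.
So q(t) = 3t^3 - t^2 + 2t - 1/3.
Then q(7) = 2981/3.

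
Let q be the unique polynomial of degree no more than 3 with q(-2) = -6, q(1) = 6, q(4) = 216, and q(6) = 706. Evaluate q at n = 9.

Write q(n) = an^3 + bn^2 + cn + d. Substituting each data point gives a linear system:
  -8a + 4b - 2c + d = -6
  a + b + c + d = 6
  64a + 16b + 4c + d = 216
  216a + 36b + 6c + d = 706
Solving the system yields a = 3, b = 2, c = -3, d = 4.
So q(n) = 3n^3 + 2n^2 - 3n + 4.
Then q(9) = 2326.

2326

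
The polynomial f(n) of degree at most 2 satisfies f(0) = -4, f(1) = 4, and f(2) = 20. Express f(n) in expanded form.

f(n) = 4n^2 + 4n - 4

Write f(n) = an^2 + bn + c. Substituting each data point gives a linear system:
  c = -4
  a + b + c = 4
  4a + 2b + c = 20
Solving the system yields a = 4, b = 4, c = -4.
So f(n) = 4n^2 + 4n - 4.
Check: f(0) = -4. ✓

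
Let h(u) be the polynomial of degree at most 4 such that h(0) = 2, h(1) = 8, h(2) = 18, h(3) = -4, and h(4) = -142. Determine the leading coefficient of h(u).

Write h(u) = au^4 + bu^3 + cu^2 + du + e. Substituting each data point gives a linear system:
  e = 2
  a + b + c + d + e = 8
  16a + 8b + 4c + 2d + e = 18
  81a + 27b + 9c + 3d + e = -4
  256a + 64b + 16c + 4d + e = -142
Solving the system yields a = -2, b = 6, c = -2, d = 4, e = 2.
So h(u) = -2u⁴ + 6u³ - 2u² + 4u + 2.
The leading coefficient is -2.

-2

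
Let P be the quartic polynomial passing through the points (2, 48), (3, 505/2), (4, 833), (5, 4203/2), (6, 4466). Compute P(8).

Forward differences of the values at x = 2, 3, 4, 5, 6:
  P  : 48  505/2  833  4203/2  4466
  Δ  : 409/2  1161/2  2537/2  4729/2
  Δ^2: 376  688  1096
  Δ^3: 312  408
  Δ^4: 96
The fourth differences are constant, confirming degree 4.
Interpolating (Newton forward form) and evaluating at x = 8 gives P(8) = 14595.

14595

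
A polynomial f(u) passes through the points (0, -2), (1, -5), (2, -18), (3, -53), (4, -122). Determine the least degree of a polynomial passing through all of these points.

Forward differences of the values at u = 0, 1, 2, 3, 4:
  f  : -2  -5  -18  -53  -122
  Δ  : -3  -13  -35  -69
  Δ^2: -10  -22  -34
  Δ^3: -12  -12
  Δ^4: 0
The third differences are constant (-12) and nonzero, while all higher differences vanish, so the minimal degree is 3.

3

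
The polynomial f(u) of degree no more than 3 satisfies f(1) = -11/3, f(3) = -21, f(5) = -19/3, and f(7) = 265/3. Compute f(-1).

-7/3

Forward differences of the values at u = 1, 3, 5, 7:
  f  : -11/3  -21  -19/3  265/3
  Δ  : -52/3  44/3  284/3
  Δ^2: 32  80
  Δ^3: 48
The third differences are constant, confirming degree 3.
Interpolating (Newton forward form) and evaluating at u = -1 gives f(-1) = -7/3.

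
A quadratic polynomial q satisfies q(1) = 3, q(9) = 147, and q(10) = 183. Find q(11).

223

Write q(t) = at^2 + bt + c. Substituting each data point gives a linear system:
  a + b + c = 3
  81a + 9b + c = 147
  100a + 10b + c = 183
Solving the system yields a = 2, b = -2, c = 3.
So q(t) = 2t^2 - 2t + 3.
Then q(11) = 223.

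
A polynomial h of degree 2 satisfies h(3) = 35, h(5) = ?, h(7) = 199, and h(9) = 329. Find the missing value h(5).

On equispaced nodes a degree-2 polynomial has vanishing third forward difference, so
  - h(3) + 3·h(5) - 3·h(7) + h(9) = 0.
Substituting the known values and solving for h(5):
  3·h(5) = 303
  h(5) = 101.

101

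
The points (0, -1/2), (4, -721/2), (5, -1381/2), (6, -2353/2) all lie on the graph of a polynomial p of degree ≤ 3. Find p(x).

Write p(x) = ax^3 + bx^2 + cx + d. Substituting each data point gives a linear system:
  d = -1/2
  64a + 16b + 4c + d = -721/2
  125a + 25b + 5c + d = -1381/2
  216a + 36b + 6c + d = -2353/2
Solving the system yields a = -5, b = -3, c = 2, d = -1/2.
So p(x) = -5x^3 - 3x^2 + 2x - 1/2.
Check: p(6) = -2353/2. ✓

p(x) = -5x^3 - 3x^2 + 2x - 1/2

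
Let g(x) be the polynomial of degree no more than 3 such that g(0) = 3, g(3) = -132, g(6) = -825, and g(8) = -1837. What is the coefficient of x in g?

-6

Write g(x) = ax^3 + bx^2 + cx + d. Substituting each data point gives a linear system:
  d = 3
  27a + 9b + 3c + d = -132
  216a + 36b + 6c + d = -825
  512a + 64b + 8c + d = -1837
Solving the system yields a = -3, b = -4, c = -6, d = 3.
So g(x) = -3x³ - 4x² - 6x + 3.
The coefficient of x is -6.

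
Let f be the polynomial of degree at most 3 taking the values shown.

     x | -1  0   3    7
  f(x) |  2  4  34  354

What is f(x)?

Write f(x) = ax^3 + bx^2 + cx + d. Substituting each data point gives a linear system:
  -a + b - c + d = 2
  d = 4
  27a + 9b + 3c + d = 34
  343a + 49b + 7c + d = 354
Solving the system yields a = 1, b = 0, c = 1, d = 4.
So f(x) = x^3 + x + 4.
Check: f(3) = 34. ✓

f(x) = x^3 + x + 4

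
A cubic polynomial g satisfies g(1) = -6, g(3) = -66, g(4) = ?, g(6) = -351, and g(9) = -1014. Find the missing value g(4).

The 4 known points determine the degree-3 polynomial uniquely.
Write g(u) = au^3 + bu^2 + cu + d. Substituting each data point gives a linear system:
  a + b + c + d = -6
  27a + 9b + 3c + d = -66
  216a + 36b + 6c + d = -351
  729a + 81b + 9c + d = -1014
Solving the system yields a = -1, b = -3, c = -5, d = 3.
So g(u) = -u^3 - 3u^2 - 5u + 3.
Then g(4) = -129.

-129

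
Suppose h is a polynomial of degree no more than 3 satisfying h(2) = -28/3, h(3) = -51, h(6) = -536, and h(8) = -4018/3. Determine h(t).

h(t) = -3t^3 + 3t^2 + (1/3)t + 2

Write h(t) = at^3 + bt^2 + ct + d. Substituting each data point gives a linear system:
  8a + 4b + 2c + d = -28/3
  27a + 9b + 3c + d = -51
  216a + 36b + 6c + d = -536
  512a + 64b + 8c + d = -4018/3
Solving the system yields a = -3, b = 3, c = 1/3, d = 2.
So h(t) = -3t^3 + 3t^2 + (1/3)t + 2.
Check: h(6) = -536. ✓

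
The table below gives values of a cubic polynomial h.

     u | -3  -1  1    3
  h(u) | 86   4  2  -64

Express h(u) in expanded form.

h(u) = -3u^3 + u^2 + 2u + 2

Write h(u) = au^3 + bu^2 + cu + d. Substituting each data point gives a linear system:
  -27a + 9b - 3c + d = 86
  -a + b - c + d = 4
  a + b + c + d = 2
  27a + 9b + 3c + d = -64
Solving the system yields a = -3, b = 1, c = 2, d = 2.
So h(u) = -3u³ + u² + 2u + 2.
Check: h(-1) = 4. ✓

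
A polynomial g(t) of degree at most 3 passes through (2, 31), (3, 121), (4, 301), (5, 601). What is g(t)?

Write g(t) = at^3 + bt^2 + ct + d. Substituting each data point gives a linear system:
  8a + 4b + 2c + d = 31
  27a + 9b + 3c + d = 121
  64a + 16b + 4c + d = 301
  125a + 25b + 5c + d = 601
Solving the system yields a = 5, b = 0, c = -5, d = 1.
So g(t) = 5t^3 - 5t + 1.
Check: g(2) = 31. ✓

g(t) = 5t^3 - 5t + 1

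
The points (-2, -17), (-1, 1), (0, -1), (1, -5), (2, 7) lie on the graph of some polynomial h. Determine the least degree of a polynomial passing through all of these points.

3

Forward differences of the values at s = -2, -1, 0, 1, 2:
  h  : -17  1  -1  -5  7
  Δ  : 18  -2  -4  12
  Δ^2: -20  -2  16
  Δ^3: 18  18
  Δ^4: 0
The third differences are constant (18) and nonzero, while all higher differences vanish, so the minimal degree is 3.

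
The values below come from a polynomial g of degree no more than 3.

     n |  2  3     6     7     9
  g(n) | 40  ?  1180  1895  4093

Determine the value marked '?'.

The 4 known points determine the degree-3 polynomial uniquely.
Write g(n) = an^3 + bn^2 + cn + d. Substituting each data point gives a linear system:
  8a + 4b + 2c + d = 40
  216a + 36b + 6c + d = 1180
  343a + 49b + 7c + d = 1895
  729a + 81b + 9c + d = 4093
Solving the system yields a = 6, b = -4, c = 5, d = -2.
So g(n) = 6n^3 - 4n^2 + 5n - 2.
Then g(3) = 139.

139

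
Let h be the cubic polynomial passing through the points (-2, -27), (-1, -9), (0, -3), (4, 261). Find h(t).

h(t) = 3t^3 + 3t^2 + 6t - 3

Using the Lagrange interpolation formula with nodes -2, -1, 0, 4:
  L_0(t) = (t + 1)t(t - 4) / -12
  L_1(t) = (t + 2)t(t - 4) / 5
  L_2(t) = (t + 2)(t + 1)(t - 4) / -8
  L_3(t) = (t + 2)(t + 1)t / 120
Then h(t) = -27·L_0(t) - 9·L_1(t) - 3·L_2(t) + 261·L_3(t).
Expanding and collecting terms gives h(t) = 3t³ + 3t² + 6t - 3.
Check: h(4) = 261. ✓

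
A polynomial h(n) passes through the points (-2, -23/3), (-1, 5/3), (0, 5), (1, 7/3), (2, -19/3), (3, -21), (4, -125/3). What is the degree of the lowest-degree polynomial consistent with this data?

2

Forward differences of the values at n = -2, -1, 0, 1, 2, 3, 4:
  h  : -23/3  5/3  5  7/3  -19/3  -21  -125/3
  Δ  : 28/3  10/3  -8/3  -26/3  -44/3  -62/3
  Δ^2: -6  -6  -6  -6  -6
  Δ^3: 0  0  0  0
  Δ^4: 0  0  0
  Δ^5: 0  0
  Δ^6: 0
The second differences are constant (-6) and nonzero, while all higher differences vanish, so the minimal degree is 2.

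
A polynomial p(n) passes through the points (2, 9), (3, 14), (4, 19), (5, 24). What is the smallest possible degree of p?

1

Forward differences of the values at n = 2, 3, 4, 5:
  p  : 9  14  19  24
  Δ  : 5  5  5
  Δ^2: 0  0
  Δ^3: 0
The first differences are constant (5) and nonzero, while all higher differences vanish, so the minimal degree is 1.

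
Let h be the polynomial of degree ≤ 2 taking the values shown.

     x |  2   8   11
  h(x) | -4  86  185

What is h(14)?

Write h(x) = ax^2 + bx + c. Substituting each data point gives a linear system:
  4a + 2b + c = -4
  64a + 8b + c = 86
  121a + 11b + c = 185
Solving the system yields a = 2, b = -5, c = -2.
So h(x) = 2x² - 5x - 2.
Then h(14) = 320.

320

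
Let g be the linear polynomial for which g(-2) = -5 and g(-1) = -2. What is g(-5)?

Write g(t) = at + b. Substituting each data point gives a linear system:
  -2a + b = -5
  -a + b = -2
Solving the system yields a = 3, b = 1.
So g(t) = 3t + 1.
Then g(-5) = -14.

-14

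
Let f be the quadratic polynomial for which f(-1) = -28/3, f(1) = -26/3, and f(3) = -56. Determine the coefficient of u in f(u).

1/3

Write f(u) = au^2 + bu + c. Substituting each data point gives a linear system:
  a - b + c = -28/3
  a + b + c = -26/3
  9a + 3b + c = -56
Solving the system yields a = -6, b = 1/3, c = -3.
So f(u) = -6u^2 + (1/3)u - 3.
The coefficient of u is 1/3.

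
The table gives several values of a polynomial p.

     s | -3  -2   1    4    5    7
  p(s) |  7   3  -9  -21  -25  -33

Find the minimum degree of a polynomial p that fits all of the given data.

1

Divided differences on the nodes -3, -2, 1, 4, 5, 7:
  order 0: 7  3  -9  -21  -25  -33
  order 1: -4  -4  -4  -4  -4
  order 2: 0  0  0  0
  order 3: 0  0  0
  order 4: 0  0
  order 5: 0
The order-1 divided differences are all -4 (nonzero) and every higher order vanishes, so the data lies on a polynomial of degree exactly 1.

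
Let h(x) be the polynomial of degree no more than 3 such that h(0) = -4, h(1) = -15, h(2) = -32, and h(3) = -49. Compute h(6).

-40

Write h(x) = ax^3 + bx^2 + cx + d. Substituting each data point gives a linear system:
  d = -4
  a + b + c + d = -15
  8a + 4b + 2c + d = -32
  27a + 9b + 3c + d = -49
Solving the system yields a = 1, b = -6, c = -6, d = -4.
So h(x) = x^3 - 6x^2 - 6x - 4.
Then h(6) = -40.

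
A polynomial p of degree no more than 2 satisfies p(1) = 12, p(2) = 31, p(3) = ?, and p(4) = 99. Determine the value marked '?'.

The 3 known points determine the degree-2 polynomial uniquely.
Write p(t) = at^2 + bt + c. Substituting each data point gives a linear system:
  a + b + c = 12
  4a + 2b + c = 31
  16a + 4b + c = 99
Solving the system yields a = 5, b = 4, c = 3.
So p(t) = 5t^2 + 4t + 3.
Then p(3) = 60.

60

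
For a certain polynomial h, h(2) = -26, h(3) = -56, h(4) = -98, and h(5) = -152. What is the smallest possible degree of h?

Forward differences of the values at u = 2, 3, 4, 5:
  h  : -26  -56  -98  -152
  Δ  : -30  -42  -54
  Δ^2: -12  -12
  Δ^3: 0
The second differences are constant (-12) and nonzero, while all higher differences vanish, so the minimal degree is 2.

2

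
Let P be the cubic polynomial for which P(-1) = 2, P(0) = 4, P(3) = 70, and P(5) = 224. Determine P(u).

P(u) = u^3 + 3u^2 + 4u + 4

Write P(u) = au^3 + bu^2 + cu + d. Substituting each data point gives a linear system:
  -a + b - c + d = 2
  d = 4
  27a + 9b + 3c + d = 70
  125a + 25b + 5c + d = 224
Solving the system yields a = 1, b = 3, c = 4, d = 4.
So P(u) = u^3 + 3u^2 + 4u + 4.
Check: P(3) = 70. ✓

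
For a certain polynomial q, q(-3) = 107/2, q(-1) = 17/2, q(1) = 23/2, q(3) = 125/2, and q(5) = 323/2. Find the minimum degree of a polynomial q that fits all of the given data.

Forward differences of the values at s = -3, -1, 1, 3, 5:
  q  : 107/2  17/2  23/2  125/2  323/2
  Δ  : -45  3  51  99
  Δ^2: 48  48  48
  Δ^3: 0  0
  Δ^4: 0
The second differences are constant (48) and nonzero, while all higher differences vanish, so the minimal degree is 2.

2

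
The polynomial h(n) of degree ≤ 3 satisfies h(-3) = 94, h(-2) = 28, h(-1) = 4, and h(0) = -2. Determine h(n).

h(n) = -4n^3 - 3n^2 - 5n - 2

Using the Lagrange interpolation formula with nodes -3, -2, -1, 0:
  L_0(n) = (n + 2)(n + 1)n / -6
  L_1(n) = (n + 3)(n + 1)n / 2
  L_2(n) = (n + 3)(n + 2)n / -2
  L_3(n) = (n + 3)(n + 2)(n + 1) / 6
Then h(n) = 94·L_0(n) + 28·L_1(n) + 4·L_2(n) - 2·L_3(n).
Expanding and collecting terms gives h(n) = -4n³ - 3n² - 5n - 2.
Check: h(-1) = 4. ✓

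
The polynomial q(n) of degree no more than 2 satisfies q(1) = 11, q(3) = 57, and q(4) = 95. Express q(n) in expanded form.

q(n) = 5n^2 + 3n + 3

Write q(n) = an^2 + bn + c. Substituting each data point gives a linear system:
  a + b + c = 11
  9a + 3b + c = 57
  16a + 4b + c = 95
Solving the system yields a = 5, b = 3, c = 3.
So q(n) = 5n^2 + 3n + 3.
Check: q(4) = 95. ✓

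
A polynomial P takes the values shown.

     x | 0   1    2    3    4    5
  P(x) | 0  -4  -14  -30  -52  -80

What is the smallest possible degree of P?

Forward differences of the values at x = 0, 1, 2, 3, 4, 5:
  P  : 0  -4  -14  -30  -52  -80
  Δ  : -4  -10  -16  -22  -28
  Δ^2: -6  -6  -6  -6
  Δ^3: 0  0  0
  Δ^4: 0  0
  Δ^5: 0
The second differences are constant (-6) and nonzero, while all higher differences vanish, so the minimal degree is 2.

2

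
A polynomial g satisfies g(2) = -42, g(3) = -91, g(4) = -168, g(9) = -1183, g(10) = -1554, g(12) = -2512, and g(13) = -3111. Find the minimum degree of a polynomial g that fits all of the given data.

Divided differences on the nodes 2, 3, 4, 9, 10, 12, 13:
  order 0: -42  -91  -168  -1183  -1554  -2512  -3111
  order 1: -49  -77  -203  -371  -479  -599
  order 2: -14  -21  -28  -36  -40
  order 3: -1  -1  -1  -1
  order 4: 0  0  0
  order 5: 0  0
  order 6: 0
The order-3 divided differences are all -1 (nonzero) and every higher order vanishes, so the data lies on a polynomial of degree exactly 3.

3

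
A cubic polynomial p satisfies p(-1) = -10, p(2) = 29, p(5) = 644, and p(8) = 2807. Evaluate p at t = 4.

315

Using the Lagrange interpolation formula with nodes -1, 2, 5, 8:
  L_0(t) = (t - 2)(t - 5)(t - 8) / -162
  L_1(t) = (t + 1)(t - 5)(t - 8) / 54
  L_2(t) = (t + 1)(t - 2)(t - 8) / -54
  L_3(t) = (t + 1)(t - 2)(t - 5) / 162
Then p(t) = -10·L_0(t) + 29·L_1(t) + 644·L_2(t) + 2807·L_3(t).
Expanding and collecting terms gives p(t) = 6t³ - 4t² - t - 1.
Evaluating at t = 4: p(4) = 315.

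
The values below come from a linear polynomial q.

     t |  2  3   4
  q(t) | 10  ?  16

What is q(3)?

The 2 known points determine the degree-1 polynomial uniquely.
Write q(t) = at + b. Substituting each data point gives a linear system:
  2a + b = 10
  4a + b = 16
Solving the system yields a = 3, b = 4.
So q(t) = 3t + 4.
Then q(3) = 13.

13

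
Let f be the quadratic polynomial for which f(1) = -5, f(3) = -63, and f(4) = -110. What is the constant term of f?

Write f(n) = an^2 + bn + c. Substituting each data point gives a linear system:
  a + b + c = -5
  9a + 3b + c = -63
  16a + 4b + c = -110
Solving the system yields a = -6, b = -5, c = 6.
So f(n) = -6n² - 5n + 6.
The constant term is 6.

6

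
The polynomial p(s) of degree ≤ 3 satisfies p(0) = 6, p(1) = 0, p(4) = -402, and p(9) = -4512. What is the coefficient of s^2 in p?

-2

Write p(s) = as^3 + bs^2 + cs + d. Substituting each data point gives a linear system:
  d = 6
  a + b + c + d = 0
  64a + 16b + 4c + d = -402
  729a + 81b + 9c + d = -4512
Solving the system yields a = -6, b = -2, c = 2, d = 6.
So p(s) = -6s^3 - 2s^2 + 2s + 6.
The coefficient of s^2 is -2.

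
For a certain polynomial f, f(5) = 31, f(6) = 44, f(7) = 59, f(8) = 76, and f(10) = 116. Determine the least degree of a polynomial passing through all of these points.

2

Divided differences on the nodes 5, 6, 7, 8, 10:
  order 0: 31  44  59  76  116
  order 1: 13  15  17  20
  order 2: 1  1  1
  order 3: 0  0
  order 4: 0
The order-2 divided differences are all 1 (nonzero) and every higher order vanishes, so the data lies on a polynomial of degree exactly 2.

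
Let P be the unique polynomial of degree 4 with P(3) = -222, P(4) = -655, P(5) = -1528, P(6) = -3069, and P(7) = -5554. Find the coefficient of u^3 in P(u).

Write P(u) = au^4 + bu^3 + cu^2 + du + e. Substituting each data point gives a linear system:
  81a + 27b + 9c + 3d + e = -222
  256a + 64b + 16c + 4d + e = -655
  625a + 125b + 25c + 5d + e = -1528
  1296a + 216b + 36c + 6d + e = -3069
  2401a + 343b + 49c + 7d + e = -5554
Solving the system yields a = -2, b = -2, c = -2, d = 5, e = -3.
So P(u) = -2u⁴ - 2u³ - 2u² + 5u - 3.
The coefficient of u^3 is -2.

-2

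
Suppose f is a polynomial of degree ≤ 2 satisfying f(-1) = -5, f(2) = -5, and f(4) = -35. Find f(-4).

-59

Using the Lagrange interpolation formula with nodes -1, 2, 4:
  L_0(s) = (s - 2)(s - 4) / 15
  L_1(s) = (s + 1)(s - 4) / -6
  L_2(s) = (s + 1)(s - 2) / 10
Then f(s) = -5·L_0(s) - 5·L_1(s) - 35·L_2(s).
Expanding and collecting terms gives f(s) = -3s^2 + 3s + 1.
Evaluating at s = -4: f(-4) = -59.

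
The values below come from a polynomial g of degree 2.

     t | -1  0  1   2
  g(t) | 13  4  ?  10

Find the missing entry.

The 3 known points determine the degree-2 polynomial uniquely.
Write g(t) = at^2 + bt + c. Substituting each data point gives a linear system:
  a - b + c = 13
  c = 4
  4a + 2b + c = 10
Solving the system yields a = 4, b = -5, c = 4.
So g(t) = 4t^2 - 5t + 4.
Then g(1) = 3.

3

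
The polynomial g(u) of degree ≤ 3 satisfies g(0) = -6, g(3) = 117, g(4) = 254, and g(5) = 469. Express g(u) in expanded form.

g(u) = 3u^3 + 3u^2 + 5u - 6

Using the Lagrange interpolation formula with nodes 0, 3, 4, 5:
  L_0(u) = (u - 3)(u - 4)(u - 5) / -60
  L_1(u) = u(u - 4)(u - 5) / 6
  L_2(u) = u(u - 3)(u - 5) / -4
  L_3(u) = u(u - 3)(u - 4) / 10
Then g(u) = -6·L_0(u) + 117·L_1(u) + 254·L_2(u) + 469·L_3(u).
Expanding and collecting terms gives g(u) = 3u^3 + 3u^2 + 5u - 6.
Check: g(4) = 254. ✓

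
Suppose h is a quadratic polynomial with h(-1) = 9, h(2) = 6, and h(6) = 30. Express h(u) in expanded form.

Using the Lagrange interpolation formula with nodes -1, 2, 6:
  L_0(u) = (u - 2)(u - 6) / 21
  L_1(u) = (u + 1)(u - 6) / -12
  L_2(u) = (u + 1)(u - 2) / 28
Then h(u) = 9·L_0(u) + 6·L_1(u) + 30·L_2(u).
Expanding and collecting terms gives h(u) = u^2 - 2u + 6.
Check: h(2) = 6. ✓

h(u) = u^2 - 2u + 6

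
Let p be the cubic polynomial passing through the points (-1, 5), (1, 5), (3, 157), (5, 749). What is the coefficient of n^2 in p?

1

Write p(n) = an^3 + bn^2 + cn + d. Substituting each data point gives a linear system:
  -a + b - c + d = 5
  a + b + c + d = 5
  27a + 9b + 3c + d = 157
  125a + 25b + 5c + d = 749
Solving the system yields a = 6, b = 1, c = -6, d = 4.
So p(n) = 6n^3 + n^2 - 6n + 4.
The coefficient of n^2 is 1.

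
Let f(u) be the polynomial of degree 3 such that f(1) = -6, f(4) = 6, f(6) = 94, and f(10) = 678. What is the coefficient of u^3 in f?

1

Write f(u) = au^3 + bu^2 + cu + d. Substituting each data point gives a linear system:
  a + b + c + d = -6
  64a + 16b + 4c + d = 6
  216a + 36b + 6c + d = 94
  1000a + 100b + 10c + d = 678
Solving the system yields a = 1, b = -3, c = -2, d = -2.
So f(u) = u^3 - 3u^2 - 2u - 2.
The leading coefficient is 1.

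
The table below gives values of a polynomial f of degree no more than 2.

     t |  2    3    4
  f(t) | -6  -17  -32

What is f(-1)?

Using the Lagrange interpolation formula with nodes 2, 3, 4:
  L_0(t) = (t - 3)(t - 4) / 2
  L_1(t) = (t - 2)(t - 4) / -1
  L_2(t) = (t - 2)(t - 3) / 2
Then f(t) = -6·L_0(t) - 17·L_1(t) - 32·L_2(t).
Expanding and collecting terms gives f(t) = -2t^2 - t + 4.
Evaluating at t = -1: f(-1) = 3.

3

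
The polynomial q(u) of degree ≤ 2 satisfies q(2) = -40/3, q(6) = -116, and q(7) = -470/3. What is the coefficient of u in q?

-5/3

Write q(u) = au^2 + bu + c. Substituting each data point gives a linear system:
  4a + 2b + c = -40/3
  36a + 6b + c = -116
  49a + 7b + c = -470/3
Solving the system yields a = -3, b = -5/3, c = 2.
So q(u) = -3u^2 - (5/3)u + 2.
The coefficient of u is -5/3.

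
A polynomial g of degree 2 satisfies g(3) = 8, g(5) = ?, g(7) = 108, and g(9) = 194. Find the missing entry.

On equispaced nodes a degree-2 polynomial has vanishing third forward difference, so
  - g(3) + 3·g(5) - 3·g(7) + g(9) = 0.
Substituting the known values and solving for g(5):
  3·g(5) = 138
  g(5) = 46.

46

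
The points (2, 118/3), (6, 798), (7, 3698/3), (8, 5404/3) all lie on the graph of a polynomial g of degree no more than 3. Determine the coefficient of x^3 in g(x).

3

Write g(x) = ax^3 + bx^2 + cx + d. Substituting each data point gives a linear system:
  8a + 4b + 2c + d = 118/3
  216a + 36b + 6c + d = 798
  343a + 49b + 7c + d = 3698/3
  512a + 64b + 8c + d = 5404/3
Solving the system yields a = 3, b = 4, c = 5/3, d = -4.
So g(x) = 3x^3 + 4x^2 + (5/3)x - 4.
The leading coefficient is 3.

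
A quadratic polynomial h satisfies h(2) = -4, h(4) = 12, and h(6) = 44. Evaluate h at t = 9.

122

Forward differences of the values at t = 2, 4, 6:
  h  : -4  12  44
  Δ  : 16  32
  Δ^2: 16
The second differences are constant, confirming degree 2.
Interpolating (Newton forward form) and evaluating at t = 9 gives h(9) = 122.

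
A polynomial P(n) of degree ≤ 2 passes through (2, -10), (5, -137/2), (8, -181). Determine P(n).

Using the Lagrange interpolation formula with nodes 2, 5, 8:
  L_0(n) = (n - 5)(n - 8) / 18
  L_1(n) = (n - 2)(n - 8) / -9
  L_2(n) = (n - 2)(n - 5) / 18
Then P(n) = -10·L_0(n) - 137/2·L_1(n) - 181·L_2(n).
Expanding and collecting terms gives P(n) = -3n^2 + (3/2)n - 1.
Check: P(2) = -10. ✓

P(n) = -3n^2 + (3/2)n - 1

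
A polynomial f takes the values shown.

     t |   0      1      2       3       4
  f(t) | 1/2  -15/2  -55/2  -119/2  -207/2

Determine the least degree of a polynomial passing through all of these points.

Forward differences of the values at t = 0, 1, 2, 3, 4:
  f  : 1/2  -15/2  -55/2  -119/2  -207/2
  Δ  : -8  -20  -32  -44
  Δ^2: -12  -12  -12
  Δ^3: 0  0
  Δ^4: 0
The second differences are constant (-12) and nonzero, while all higher differences vanish, so the minimal degree is 2.

2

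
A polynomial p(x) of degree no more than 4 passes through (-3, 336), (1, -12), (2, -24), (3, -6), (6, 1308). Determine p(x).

p(x) = 2x^4 - 6x^3 + x^2 - 3x - 6

Write p(x) = ax^4 + bx^3 + cx^2 + dx + e. Substituting each data point gives a linear system:
  81a - 27b + 9c - 3d + e = 336
  a + b + c + d + e = -12
  16a + 8b + 4c + 2d + e = -24
  81a + 27b + 9c + 3d + e = -6
  1296a + 216b + 36c + 6d + e = 1308
Solving the system yields a = 2, b = -6, c = 1, d = -3, e = -6.
So p(x) = 2x^4 - 6x^3 + x^2 - 3x - 6.
Check: p(1) = -12. ✓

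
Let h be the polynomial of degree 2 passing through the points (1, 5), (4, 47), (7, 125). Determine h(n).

Write h(n) = an^2 + bn + c. Substituting each data point gives a linear system:
  a + b + c = 5
  16a + 4b + c = 47
  49a + 7b + c = 125
Solving the system yields a = 2, b = 4, c = -1.
So h(n) = 2n^2 + 4n - 1.
Check: h(4) = 47. ✓

h(n) = 2n^2 + 4n - 1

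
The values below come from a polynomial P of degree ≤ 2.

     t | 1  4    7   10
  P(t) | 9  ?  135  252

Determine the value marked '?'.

54

The 3 known points determine the degree-2 polynomial uniquely.
Write P(t) = at^2 + bt + c. Substituting each data point gives a linear system:
  a + b + c = 9
  49a + 7b + c = 135
  100a + 10b + c = 252
Solving the system yields a = 2, b = 5, c = 2.
So P(t) = 2t² + 5t + 2.
Then P(4) = 54.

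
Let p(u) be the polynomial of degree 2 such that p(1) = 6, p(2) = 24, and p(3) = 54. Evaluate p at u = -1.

Using the Lagrange interpolation formula with nodes 1, 2, 3:
  L_0(u) = (u - 2)(u - 3) / 2
  L_1(u) = (u - 1)(u - 3) / -1
  L_2(u) = (u - 1)(u - 2) / 2
Then p(u) = 6·L_0(u) + 24·L_1(u) + 54·L_2(u).
Expanding and collecting terms gives p(u) = 6u^2.
Evaluating at u = -1: p(-1) = 6.

6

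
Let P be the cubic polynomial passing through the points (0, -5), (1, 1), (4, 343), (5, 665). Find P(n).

Write P(n) = an^3 + bn^2 + cn + d. Substituting each data point gives a linear system:
  d = -5
  a + b + c + d = 1
  64a + 16b + 4c + d = 343
  125a + 25b + 5c + d = 665
Solving the system yields a = 5, b = 2, c = -1, d = -5.
So P(n) = 5n³ + 2n² - n - 5.
Check: P(1) = 1. ✓

P(n) = 5n^3 + 2n^2 - n - 5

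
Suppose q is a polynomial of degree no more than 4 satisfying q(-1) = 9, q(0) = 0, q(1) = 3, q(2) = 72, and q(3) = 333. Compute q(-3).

207

Write q(t) = at^4 + bt^3 + ct^2 + dt + e. Substituting each data point gives a linear system:
  a - b + c - d + e = 9
  e = 0
  a + b + c + d + e = 3
  16a + 8b + 4c + 2d + e = 72
  81a + 27b + 9c + 3d + e = 333
Solving the system yields a = 3, b = 3, c = 3, d = -6, e = 0.
So q(t) = 3t^4 + 3t^3 + 3t^2 - 6t.
Then q(-3) = 207.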